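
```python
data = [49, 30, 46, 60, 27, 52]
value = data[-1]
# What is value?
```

data has length 6. Negative index -1 maps to positive index 6 + (-1) = 5. data[5] = 52.

52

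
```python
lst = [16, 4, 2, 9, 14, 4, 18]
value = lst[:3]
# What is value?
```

lst has length 7. The slice lst[:3] selects indices [0, 1, 2] (0->16, 1->4, 2->2), giving [16, 4, 2].

[16, 4, 2]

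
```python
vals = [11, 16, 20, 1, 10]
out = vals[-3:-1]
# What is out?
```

vals has length 5. The slice vals[-3:-1] selects indices [2, 3] (2->20, 3->1), giving [20, 1].

[20, 1]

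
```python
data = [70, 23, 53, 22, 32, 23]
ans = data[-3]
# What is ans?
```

data has length 6. Negative index -3 maps to positive index 6 + (-3) = 3. data[3] = 22.

22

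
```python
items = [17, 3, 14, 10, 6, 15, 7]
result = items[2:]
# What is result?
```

items has length 7. The slice items[2:] selects indices [2, 3, 4, 5, 6] (2->14, 3->10, 4->6, 5->15, 6->7), giving [14, 10, 6, 15, 7].

[14, 10, 6, 15, 7]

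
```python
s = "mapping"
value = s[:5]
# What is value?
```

s has length 7. The slice s[:5] selects indices [0, 1, 2, 3, 4] (0->'m', 1->'a', 2->'p', 3->'p', 4->'i'), giving 'mappi'.

'mappi'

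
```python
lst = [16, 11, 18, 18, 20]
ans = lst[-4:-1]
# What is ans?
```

lst has length 5. The slice lst[-4:-1] selects indices [1, 2, 3] (1->11, 2->18, 3->18), giving [11, 18, 18].

[11, 18, 18]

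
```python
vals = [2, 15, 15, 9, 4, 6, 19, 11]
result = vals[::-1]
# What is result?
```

vals has length 8. The slice vals[::-1] selects indices [7, 6, 5, 4, 3, 2, 1, 0] (7->11, 6->19, 5->6, 4->4, 3->9, 2->15, 1->15, 0->2), giving [11, 19, 6, 4, 9, 15, 15, 2].

[11, 19, 6, 4, 9, 15, 15, 2]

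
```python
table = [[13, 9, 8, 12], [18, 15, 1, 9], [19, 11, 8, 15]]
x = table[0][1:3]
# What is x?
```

table[0] = [13, 9, 8, 12]. table[0] has length 4. The slice table[0][1:3] selects indices [1, 2] (1->9, 2->8), giving [9, 8].

[9, 8]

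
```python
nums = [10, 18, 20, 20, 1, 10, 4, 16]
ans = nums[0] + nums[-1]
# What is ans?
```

nums has length 8. nums[0] = 10.
nums has length 8. Negative index -1 maps to positive index 8 + (-1) = 7. nums[7] = 16.
Sum: 10 + 16 = 26.

26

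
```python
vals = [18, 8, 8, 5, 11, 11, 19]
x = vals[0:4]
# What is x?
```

vals has length 7. The slice vals[0:4] selects indices [0, 1, 2, 3] (0->18, 1->8, 2->8, 3->5), giving [18, 8, 8, 5].

[18, 8, 8, 5]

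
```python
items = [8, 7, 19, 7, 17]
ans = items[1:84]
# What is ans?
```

items has length 5. The slice items[1:84] selects indices [1, 2, 3, 4] (1->7, 2->19, 3->7, 4->17), giving [7, 19, 7, 17].

[7, 19, 7, 17]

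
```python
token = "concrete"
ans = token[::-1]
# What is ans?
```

token has length 8. The slice token[::-1] selects indices [7, 6, 5, 4, 3, 2, 1, 0] (7->'e', 6->'t', 5->'e', 4->'r', 3->'c', 2->'n', 1->'o', 0->'c'), giving 'etercnoc'.

'etercnoc'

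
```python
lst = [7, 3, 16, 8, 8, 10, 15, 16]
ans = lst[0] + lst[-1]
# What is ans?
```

lst has length 8. lst[0] = 7.
lst has length 8. Negative index -1 maps to positive index 8 + (-1) = 7. lst[7] = 16.
Sum: 7 + 16 = 23.

23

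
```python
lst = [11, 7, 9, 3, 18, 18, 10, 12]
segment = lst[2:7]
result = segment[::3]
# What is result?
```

lst has length 8. The slice lst[2:7] selects indices [2, 3, 4, 5, 6] (2->9, 3->3, 4->18, 5->18, 6->10), giving [9, 3, 18, 18, 10]. So segment = [9, 3, 18, 18, 10]. segment has length 5. The slice segment[::3] selects indices [0, 3] (0->9, 3->18), giving [9, 18].

[9, 18]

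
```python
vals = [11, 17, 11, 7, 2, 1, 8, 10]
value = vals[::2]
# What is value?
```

vals has length 8. The slice vals[::2] selects indices [0, 2, 4, 6] (0->11, 2->11, 4->2, 6->8), giving [11, 11, 2, 8].

[11, 11, 2, 8]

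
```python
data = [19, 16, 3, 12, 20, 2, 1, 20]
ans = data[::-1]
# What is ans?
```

data has length 8. The slice data[::-1] selects indices [7, 6, 5, 4, 3, 2, 1, 0] (7->20, 6->1, 5->2, 4->20, 3->12, 2->3, 1->16, 0->19), giving [20, 1, 2, 20, 12, 3, 16, 19].

[20, 1, 2, 20, 12, 3, 16, 19]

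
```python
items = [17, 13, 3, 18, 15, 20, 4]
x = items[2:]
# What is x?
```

items has length 7. The slice items[2:] selects indices [2, 3, 4, 5, 6] (2->3, 3->18, 4->15, 5->20, 6->4), giving [3, 18, 15, 20, 4].

[3, 18, 15, 20, 4]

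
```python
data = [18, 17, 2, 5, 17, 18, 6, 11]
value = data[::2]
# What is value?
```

data has length 8. The slice data[::2] selects indices [0, 2, 4, 6] (0->18, 2->2, 4->17, 6->6), giving [18, 2, 17, 6].

[18, 2, 17, 6]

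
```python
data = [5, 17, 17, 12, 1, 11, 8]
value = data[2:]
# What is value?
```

data has length 7. The slice data[2:] selects indices [2, 3, 4, 5, 6] (2->17, 3->12, 4->1, 5->11, 6->8), giving [17, 12, 1, 11, 8].

[17, 12, 1, 11, 8]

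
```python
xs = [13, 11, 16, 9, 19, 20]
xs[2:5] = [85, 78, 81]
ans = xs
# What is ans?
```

xs starts as [13, 11, 16, 9, 19, 20] (length 6). The slice xs[2:5] covers indices [2, 3, 4] with values [16, 9, 19]. Replacing that slice with [85, 78, 81] (same length) produces [13, 11, 85, 78, 81, 20].

[13, 11, 85, 78, 81, 20]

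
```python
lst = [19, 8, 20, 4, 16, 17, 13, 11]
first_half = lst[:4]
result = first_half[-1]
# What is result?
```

lst has length 8. The slice lst[:4] selects indices [0, 1, 2, 3] (0->19, 1->8, 2->20, 3->4), giving [19, 8, 20, 4]. So first_half = [19, 8, 20, 4]. Then first_half[-1] = 4.

4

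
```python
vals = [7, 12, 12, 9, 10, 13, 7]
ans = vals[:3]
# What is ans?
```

vals has length 7. The slice vals[:3] selects indices [0, 1, 2] (0->7, 1->12, 2->12), giving [7, 12, 12].

[7, 12, 12]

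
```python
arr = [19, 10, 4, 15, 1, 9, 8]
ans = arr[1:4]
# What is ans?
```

arr has length 7. The slice arr[1:4] selects indices [1, 2, 3] (1->10, 2->4, 3->15), giving [10, 4, 15].

[10, 4, 15]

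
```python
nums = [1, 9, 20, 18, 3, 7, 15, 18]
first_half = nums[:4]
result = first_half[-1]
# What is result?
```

nums has length 8. The slice nums[:4] selects indices [0, 1, 2, 3] (0->1, 1->9, 2->20, 3->18), giving [1, 9, 20, 18]. So first_half = [1, 9, 20, 18]. Then first_half[-1] = 18.

18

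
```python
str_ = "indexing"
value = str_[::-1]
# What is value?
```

str_ has length 8. The slice str_[::-1] selects indices [7, 6, 5, 4, 3, 2, 1, 0] (7->'g', 6->'n', 5->'i', 4->'x', 3->'e', 2->'d', 1->'n', 0->'i'), giving 'gnixedni'.

'gnixedni'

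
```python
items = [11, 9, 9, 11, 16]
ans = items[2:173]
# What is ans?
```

items has length 5. The slice items[2:173] selects indices [2, 3, 4] (2->9, 3->11, 4->16), giving [9, 11, 16].

[9, 11, 16]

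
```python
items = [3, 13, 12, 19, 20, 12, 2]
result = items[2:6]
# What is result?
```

items has length 7. The slice items[2:6] selects indices [2, 3, 4, 5] (2->12, 3->19, 4->20, 5->12), giving [12, 19, 20, 12].

[12, 19, 20, 12]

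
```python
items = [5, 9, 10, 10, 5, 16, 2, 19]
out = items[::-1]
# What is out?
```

items has length 8. The slice items[::-1] selects indices [7, 6, 5, 4, 3, 2, 1, 0] (7->19, 6->2, 5->16, 4->5, 3->10, 2->10, 1->9, 0->5), giving [19, 2, 16, 5, 10, 10, 9, 5].

[19, 2, 16, 5, 10, 10, 9, 5]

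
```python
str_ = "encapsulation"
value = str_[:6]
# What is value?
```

str_ has length 13. The slice str_[:6] selects indices [0, 1, 2, 3, 4, 5] (0->'e', 1->'n', 2->'c', 3->'a', 4->'p', 5->'s'), giving 'encaps'.

'encaps'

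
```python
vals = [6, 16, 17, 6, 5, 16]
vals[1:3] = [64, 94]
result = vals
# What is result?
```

vals starts as [6, 16, 17, 6, 5, 16] (length 6). The slice vals[1:3] covers indices [1, 2] with values [16, 17]. Replacing that slice with [64, 94] (same length) produces [6, 64, 94, 6, 5, 16].

[6, 64, 94, 6, 5, 16]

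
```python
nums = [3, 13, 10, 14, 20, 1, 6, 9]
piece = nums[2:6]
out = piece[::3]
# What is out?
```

nums has length 8. The slice nums[2:6] selects indices [2, 3, 4, 5] (2->10, 3->14, 4->20, 5->1), giving [10, 14, 20, 1]. So piece = [10, 14, 20, 1]. piece has length 4. The slice piece[::3] selects indices [0, 3] (0->10, 3->1), giving [10, 1].

[10, 1]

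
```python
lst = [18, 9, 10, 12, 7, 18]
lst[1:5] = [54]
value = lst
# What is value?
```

lst starts as [18, 9, 10, 12, 7, 18] (length 6). The slice lst[1:5] covers indices [1, 2, 3, 4] with values [9, 10, 12, 7]. Replacing that slice with [54] (different length) produces [18, 54, 18].

[18, 54, 18]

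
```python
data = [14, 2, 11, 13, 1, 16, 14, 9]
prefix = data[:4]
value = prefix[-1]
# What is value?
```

data has length 8. The slice data[:4] selects indices [0, 1, 2, 3] (0->14, 1->2, 2->11, 3->13), giving [14, 2, 11, 13]. So prefix = [14, 2, 11, 13]. Then prefix[-1] = 13.

13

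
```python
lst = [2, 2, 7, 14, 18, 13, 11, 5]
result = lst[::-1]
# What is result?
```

lst has length 8. The slice lst[::-1] selects indices [7, 6, 5, 4, 3, 2, 1, 0] (7->5, 6->11, 5->13, 4->18, 3->14, 2->7, 1->2, 0->2), giving [5, 11, 13, 18, 14, 7, 2, 2].

[5, 11, 13, 18, 14, 7, 2, 2]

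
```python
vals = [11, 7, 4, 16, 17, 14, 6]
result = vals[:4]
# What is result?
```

vals has length 7. The slice vals[:4] selects indices [0, 1, 2, 3] (0->11, 1->7, 2->4, 3->16), giving [11, 7, 4, 16].

[11, 7, 4, 16]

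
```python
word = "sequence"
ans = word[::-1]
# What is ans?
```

word has length 8. The slice word[::-1] selects indices [7, 6, 5, 4, 3, 2, 1, 0] (7->'e', 6->'c', 5->'n', 4->'e', 3->'u', 2->'q', 1->'e', 0->'s'), giving 'ecneuqes'.

'ecneuqes'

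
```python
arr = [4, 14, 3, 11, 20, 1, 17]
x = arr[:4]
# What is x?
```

arr has length 7. The slice arr[:4] selects indices [0, 1, 2, 3] (0->4, 1->14, 2->3, 3->11), giving [4, 14, 3, 11].

[4, 14, 3, 11]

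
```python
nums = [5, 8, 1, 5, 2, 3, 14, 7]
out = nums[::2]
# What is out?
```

nums has length 8. The slice nums[::2] selects indices [0, 2, 4, 6] (0->5, 2->1, 4->2, 6->14), giving [5, 1, 2, 14].

[5, 1, 2, 14]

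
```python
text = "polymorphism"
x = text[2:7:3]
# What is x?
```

text has length 12. The slice text[2:7:3] selects indices [2, 5] (2->'l', 5->'o'), giving 'lo'.

'lo'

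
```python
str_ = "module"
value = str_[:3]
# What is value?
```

str_ has length 6. The slice str_[:3] selects indices [0, 1, 2] (0->'m', 1->'o', 2->'d'), giving 'mod'.

'mod'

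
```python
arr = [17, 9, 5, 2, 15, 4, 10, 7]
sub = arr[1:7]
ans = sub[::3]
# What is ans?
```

arr has length 8. The slice arr[1:7] selects indices [1, 2, 3, 4, 5, 6] (1->9, 2->5, 3->2, 4->15, 5->4, 6->10), giving [9, 5, 2, 15, 4, 10]. So sub = [9, 5, 2, 15, 4, 10]. sub has length 6. The slice sub[::3] selects indices [0, 3] (0->9, 3->15), giving [9, 15].

[9, 15]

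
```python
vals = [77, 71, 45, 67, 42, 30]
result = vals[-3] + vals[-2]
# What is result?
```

vals has length 6. Negative index -3 maps to positive index 6 + (-3) = 3. vals[3] = 67.
vals has length 6. Negative index -2 maps to positive index 6 + (-2) = 4. vals[4] = 42.
Sum: 67 + 42 = 109.

109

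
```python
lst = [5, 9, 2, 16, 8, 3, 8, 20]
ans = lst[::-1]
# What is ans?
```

lst has length 8. The slice lst[::-1] selects indices [7, 6, 5, 4, 3, 2, 1, 0] (7->20, 6->8, 5->3, 4->8, 3->16, 2->2, 1->9, 0->5), giving [20, 8, 3, 8, 16, 2, 9, 5].

[20, 8, 3, 8, 16, 2, 9, 5]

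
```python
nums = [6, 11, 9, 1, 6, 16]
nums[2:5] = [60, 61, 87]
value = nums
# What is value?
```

nums starts as [6, 11, 9, 1, 6, 16] (length 6). The slice nums[2:5] covers indices [2, 3, 4] with values [9, 1, 6]. Replacing that slice with [60, 61, 87] (same length) produces [6, 11, 60, 61, 87, 16].

[6, 11, 60, 61, 87, 16]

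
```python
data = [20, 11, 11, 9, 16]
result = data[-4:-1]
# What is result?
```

data has length 5. The slice data[-4:-1] selects indices [1, 2, 3] (1->11, 2->11, 3->9), giving [11, 11, 9].

[11, 11, 9]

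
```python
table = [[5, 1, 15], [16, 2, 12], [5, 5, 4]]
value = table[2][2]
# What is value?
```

table[2] = [5, 5, 4]. Taking column 2 of that row yields 4.

4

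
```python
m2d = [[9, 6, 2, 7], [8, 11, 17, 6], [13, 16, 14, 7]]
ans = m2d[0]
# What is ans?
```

m2d has 3 rows. Row 0 is [9, 6, 2, 7].

[9, 6, 2, 7]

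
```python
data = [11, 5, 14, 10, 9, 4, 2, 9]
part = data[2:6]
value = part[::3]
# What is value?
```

data has length 8. The slice data[2:6] selects indices [2, 3, 4, 5] (2->14, 3->10, 4->9, 5->4), giving [14, 10, 9, 4]. So part = [14, 10, 9, 4]. part has length 4. The slice part[::3] selects indices [0, 3] (0->14, 3->4), giving [14, 4].

[14, 4]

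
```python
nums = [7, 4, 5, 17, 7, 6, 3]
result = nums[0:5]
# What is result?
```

nums has length 7. The slice nums[0:5] selects indices [0, 1, 2, 3, 4] (0->7, 1->4, 2->5, 3->17, 4->7), giving [7, 4, 5, 17, 7].

[7, 4, 5, 17, 7]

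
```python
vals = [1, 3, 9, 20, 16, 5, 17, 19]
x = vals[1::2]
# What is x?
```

vals has length 8. The slice vals[1::2] selects indices [1, 3, 5, 7] (1->3, 3->20, 5->5, 7->19), giving [3, 20, 5, 19].

[3, 20, 5, 19]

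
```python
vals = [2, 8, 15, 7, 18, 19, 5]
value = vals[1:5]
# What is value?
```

vals has length 7. The slice vals[1:5] selects indices [1, 2, 3, 4] (1->8, 2->15, 3->7, 4->18), giving [8, 15, 7, 18].

[8, 15, 7, 18]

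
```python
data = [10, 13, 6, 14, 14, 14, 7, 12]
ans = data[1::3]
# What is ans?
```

data has length 8. The slice data[1::3] selects indices [1, 4, 7] (1->13, 4->14, 7->12), giving [13, 14, 12].

[13, 14, 12]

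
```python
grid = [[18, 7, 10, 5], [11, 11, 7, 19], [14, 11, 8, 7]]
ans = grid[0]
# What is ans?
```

grid has 3 rows. Row 0 is [18, 7, 10, 5].

[18, 7, 10, 5]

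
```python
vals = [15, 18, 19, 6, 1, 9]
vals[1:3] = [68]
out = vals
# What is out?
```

vals starts as [15, 18, 19, 6, 1, 9] (length 6). The slice vals[1:3] covers indices [1, 2] with values [18, 19]. Replacing that slice with [68] (different length) produces [15, 68, 6, 1, 9].

[15, 68, 6, 1, 9]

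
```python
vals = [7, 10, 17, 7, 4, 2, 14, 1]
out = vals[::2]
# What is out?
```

vals has length 8. The slice vals[::2] selects indices [0, 2, 4, 6] (0->7, 2->17, 4->4, 6->14), giving [7, 17, 4, 14].

[7, 17, 4, 14]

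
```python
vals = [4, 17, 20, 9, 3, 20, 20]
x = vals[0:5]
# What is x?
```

vals has length 7. The slice vals[0:5] selects indices [0, 1, 2, 3, 4] (0->4, 1->17, 2->20, 3->9, 4->3), giving [4, 17, 20, 9, 3].

[4, 17, 20, 9, 3]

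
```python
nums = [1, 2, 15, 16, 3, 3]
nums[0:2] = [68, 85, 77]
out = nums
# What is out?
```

nums starts as [1, 2, 15, 16, 3, 3] (length 6). The slice nums[0:2] covers indices [0, 1] with values [1, 2]. Replacing that slice with [68, 85, 77] (different length) produces [68, 85, 77, 15, 16, 3, 3].

[68, 85, 77, 15, 16, 3, 3]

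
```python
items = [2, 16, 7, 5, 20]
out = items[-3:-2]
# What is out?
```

items has length 5. The slice items[-3:-2] selects indices [2] (2->7), giving [7].

[7]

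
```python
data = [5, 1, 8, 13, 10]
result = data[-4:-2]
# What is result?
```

data has length 5. The slice data[-4:-2] selects indices [1, 2] (1->1, 2->8), giving [1, 8].

[1, 8]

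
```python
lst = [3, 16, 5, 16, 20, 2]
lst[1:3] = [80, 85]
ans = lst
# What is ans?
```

lst starts as [3, 16, 5, 16, 20, 2] (length 6). The slice lst[1:3] covers indices [1, 2] with values [16, 5]. Replacing that slice with [80, 85] (same length) produces [3, 80, 85, 16, 20, 2].

[3, 80, 85, 16, 20, 2]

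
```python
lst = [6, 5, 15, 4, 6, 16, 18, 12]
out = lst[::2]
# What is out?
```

lst has length 8. The slice lst[::2] selects indices [0, 2, 4, 6] (0->6, 2->15, 4->6, 6->18), giving [6, 15, 6, 18].

[6, 15, 6, 18]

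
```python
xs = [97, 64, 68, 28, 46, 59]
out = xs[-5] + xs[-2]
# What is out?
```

xs has length 6. Negative index -5 maps to positive index 6 + (-5) = 1. xs[1] = 64.
xs has length 6. Negative index -2 maps to positive index 6 + (-2) = 4. xs[4] = 46.
Sum: 64 + 46 = 110.

110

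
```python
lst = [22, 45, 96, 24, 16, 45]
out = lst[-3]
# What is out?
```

lst has length 6. Negative index -3 maps to positive index 6 + (-3) = 3. lst[3] = 24.

24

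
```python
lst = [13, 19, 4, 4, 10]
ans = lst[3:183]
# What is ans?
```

lst has length 5. The slice lst[3:183] selects indices [3, 4] (3->4, 4->10), giving [4, 10].

[4, 10]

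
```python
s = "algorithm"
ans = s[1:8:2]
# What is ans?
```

s has length 9. The slice s[1:8:2] selects indices [1, 3, 5, 7] (1->'l', 3->'o', 5->'i', 7->'h'), giving 'loih'.

'loih'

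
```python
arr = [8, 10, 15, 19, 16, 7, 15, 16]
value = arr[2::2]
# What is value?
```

arr has length 8. The slice arr[2::2] selects indices [2, 4, 6] (2->15, 4->16, 6->15), giving [15, 16, 15].

[15, 16, 15]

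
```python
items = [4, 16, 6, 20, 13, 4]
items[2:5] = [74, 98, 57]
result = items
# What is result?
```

items starts as [4, 16, 6, 20, 13, 4] (length 6). The slice items[2:5] covers indices [2, 3, 4] with values [6, 20, 13]. Replacing that slice with [74, 98, 57] (same length) produces [4, 16, 74, 98, 57, 4].

[4, 16, 74, 98, 57, 4]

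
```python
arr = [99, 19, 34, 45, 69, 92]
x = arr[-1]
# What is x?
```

arr has length 6. Negative index -1 maps to positive index 6 + (-1) = 5. arr[5] = 92.

92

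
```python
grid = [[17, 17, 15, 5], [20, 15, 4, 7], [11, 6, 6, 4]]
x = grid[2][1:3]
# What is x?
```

grid[2] = [11, 6, 6, 4]. grid[2] has length 4. The slice grid[2][1:3] selects indices [1, 2] (1->6, 2->6), giving [6, 6].

[6, 6]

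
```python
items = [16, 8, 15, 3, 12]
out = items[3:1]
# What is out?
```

items has length 5. The slice items[3:1] resolves to an empty index range, so the result is [].

[]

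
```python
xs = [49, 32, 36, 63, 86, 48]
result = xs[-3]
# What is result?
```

xs has length 6. Negative index -3 maps to positive index 6 + (-3) = 3. xs[3] = 63.

63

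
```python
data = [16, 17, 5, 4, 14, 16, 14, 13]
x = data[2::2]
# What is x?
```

data has length 8. The slice data[2::2] selects indices [2, 4, 6] (2->5, 4->14, 6->14), giving [5, 14, 14].

[5, 14, 14]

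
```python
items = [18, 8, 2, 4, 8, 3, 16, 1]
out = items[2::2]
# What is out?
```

items has length 8. The slice items[2::2] selects indices [2, 4, 6] (2->2, 4->8, 6->16), giving [2, 8, 16].

[2, 8, 16]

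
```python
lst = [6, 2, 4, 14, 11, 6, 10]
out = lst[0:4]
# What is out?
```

lst has length 7. The slice lst[0:4] selects indices [0, 1, 2, 3] (0->6, 1->2, 2->4, 3->14), giving [6, 2, 4, 14].

[6, 2, 4, 14]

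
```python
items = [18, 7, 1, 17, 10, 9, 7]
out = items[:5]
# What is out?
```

items has length 7. The slice items[:5] selects indices [0, 1, 2, 3, 4] (0->18, 1->7, 2->1, 3->17, 4->10), giving [18, 7, 1, 17, 10].

[18, 7, 1, 17, 10]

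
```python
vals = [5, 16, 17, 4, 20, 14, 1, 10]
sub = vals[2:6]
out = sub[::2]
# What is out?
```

vals has length 8. The slice vals[2:6] selects indices [2, 3, 4, 5] (2->17, 3->4, 4->20, 5->14), giving [17, 4, 20, 14]. So sub = [17, 4, 20, 14]. sub has length 4. The slice sub[::2] selects indices [0, 2] (0->17, 2->20), giving [17, 20].

[17, 20]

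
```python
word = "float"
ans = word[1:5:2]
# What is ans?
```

word has length 5. The slice word[1:5:2] selects indices [1, 3] (1->'l', 3->'a'), giving 'la'.

'la'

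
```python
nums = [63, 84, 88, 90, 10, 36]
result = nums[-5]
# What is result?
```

nums has length 6. Negative index -5 maps to positive index 6 + (-5) = 1. nums[1] = 84.

84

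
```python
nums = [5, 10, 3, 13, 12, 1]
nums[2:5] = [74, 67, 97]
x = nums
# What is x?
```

nums starts as [5, 10, 3, 13, 12, 1] (length 6). The slice nums[2:5] covers indices [2, 3, 4] with values [3, 13, 12]. Replacing that slice with [74, 67, 97] (same length) produces [5, 10, 74, 67, 97, 1].

[5, 10, 74, 67, 97, 1]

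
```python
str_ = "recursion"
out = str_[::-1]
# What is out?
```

str_ has length 9. The slice str_[::-1] selects indices [8, 7, 6, 5, 4, 3, 2, 1, 0] (8->'n', 7->'o', 6->'i', 5->'s', 4->'r', 3->'u', 2->'c', 1->'e', 0->'r'), giving 'noisrucer'.

'noisrucer'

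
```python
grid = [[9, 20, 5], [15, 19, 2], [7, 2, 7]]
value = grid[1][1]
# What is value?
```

grid[1] = [15, 19, 2]. Taking column 1 of that row yields 19.

19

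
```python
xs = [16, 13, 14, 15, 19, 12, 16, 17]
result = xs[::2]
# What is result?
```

xs has length 8. The slice xs[::2] selects indices [0, 2, 4, 6] (0->16, 2->14, 4->19, 6->16), giving [16, 14, 19, 16].

[16, 14, 19, 16]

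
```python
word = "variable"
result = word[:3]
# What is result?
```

word has length 8. The slice word[:3] selects indices [0, 1, 2] (0->'v', 1->'a', 2->'r'), giving 'var'.

'var'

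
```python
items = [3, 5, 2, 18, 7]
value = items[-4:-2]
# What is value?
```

items has length 5. The slice items[-4:-2] selects indices [1, 2] (1->5, 2->2), giving [5, 2].

[5, 2]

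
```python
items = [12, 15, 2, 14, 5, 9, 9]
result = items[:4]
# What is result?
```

items has length 7. The slice items[:4] selects indices [0, 1, 2, 3] (0->12, 1->15, 2->2, 3->14), giving [12, 15, 2, 14].

[12, 15, 2, 14]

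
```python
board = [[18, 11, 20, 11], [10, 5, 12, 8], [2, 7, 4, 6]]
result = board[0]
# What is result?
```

board has 3 rows. Row 0 is [18, 11, 20, 11].

[18, 11, 20, 11]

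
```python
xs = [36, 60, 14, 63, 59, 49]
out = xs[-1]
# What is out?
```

xs has length 6. Negative index -1 maps to positive index 6 + (-1) = 5. xs[5] = 49.

49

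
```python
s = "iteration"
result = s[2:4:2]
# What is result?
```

s has length 9. The slice s[2:4:2] selects indices [2] (2->'e'), giving 'e'.

'e'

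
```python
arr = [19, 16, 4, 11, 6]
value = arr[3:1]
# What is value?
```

arr has length 5. The slice arr[3:1] resolves to an empty index range, so the result is [].

[]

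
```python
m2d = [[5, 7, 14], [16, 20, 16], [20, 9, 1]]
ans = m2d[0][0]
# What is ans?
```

m2d[0] = [5, 7, 14]. Taking column 0 of that row yields 5.

5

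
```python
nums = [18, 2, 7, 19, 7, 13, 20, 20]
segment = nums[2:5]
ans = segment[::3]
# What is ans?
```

nums has length 8. The slice nums[2:5] selects indices [2, 3, 4] (2->7, 3->19, 4->7), giving [7, 19, 7]. So segment = [7, 19, 7]. segment has length 3. The slice segment[::3] selects indices [0] (0->7), giving [7].

[7]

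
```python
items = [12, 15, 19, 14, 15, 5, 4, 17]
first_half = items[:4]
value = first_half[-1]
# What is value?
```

items has length 8. The slice items[:4] selects indices [0, 1, 2, 3] (0->12, 1->15, 2->19, 3->14), giving [12, 15, 19, 14]. So first_half = [12, 15, 19, 14]. Then first_half[-1] = 14.

14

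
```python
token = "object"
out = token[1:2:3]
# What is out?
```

token has length 6. The slice token[1:2:3] selects indices [1] (1->'b'), giving 'b'.

'b'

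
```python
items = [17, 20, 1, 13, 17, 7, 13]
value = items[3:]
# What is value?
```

items has length 7. The slice items[3:] selects indices [3, 4, 5, 6] (3->13, 4->17, 5->7, 6->13), giving [13, 17, 7, 13].

[13, 17, 7, 13]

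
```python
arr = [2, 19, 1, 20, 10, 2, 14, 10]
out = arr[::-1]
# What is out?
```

arr has length 8. The slice arr[::-1] selects indices [7, 6, 5, 4, 3, 2, 1, 0] (7->10, 6->14, 5->2, 4->10, 3->20, 2->1, 1->19, 0->2), giving [10, 14, 2, 10, 20, 1, 19, 2].

[10, 14, 2, 10, 20, 1, 19, 2]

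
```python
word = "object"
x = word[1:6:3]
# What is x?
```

word has length 6. The slice word[1:6:3] selects indices [1, 4] (1->'b', 4->'c'), giving 'bc'.

'bc'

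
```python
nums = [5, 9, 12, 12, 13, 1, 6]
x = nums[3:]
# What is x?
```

nums has length 7. The slice nums[3:] selects indices [3, 4, 5, 6] (3->12, 4->13, 5->1, 6->6), giving [12, 13, 1, 6].

[12, 13, 1, 6]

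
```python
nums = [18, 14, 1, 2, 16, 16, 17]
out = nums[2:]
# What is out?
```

nums has length 7. The slice nums[2:] selects indices [2, 3, 4, 5, 6] (2->1, 3->2, 4->16, 5->16, 6->17), giving [1, 2, 16, 16, 17].

[1, 2, 16, 16, 17]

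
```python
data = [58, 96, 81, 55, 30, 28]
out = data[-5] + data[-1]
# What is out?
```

data has length 6. Negative index -5 maps to positive index 6 + (-5) = 1. data[1] = 96.
data has length 6. Negative index -1 maps to positive index 6 + (-1) = 5. data[5] = 28.
Sum: 96 + 28 = 124.

124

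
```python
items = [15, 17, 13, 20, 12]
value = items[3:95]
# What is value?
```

items has length 5. The slice items[3:95] selects indices [3, 4] (3->20, 4->12), giving [20, 12].

[20, 12]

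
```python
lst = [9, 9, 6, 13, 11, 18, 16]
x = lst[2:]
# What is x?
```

lst has length 7. The slice lst[2:] selects indices [2, 3, 4, 5, 6] (2->6, 3->13, 4->11, 5->18, 6->16), giving [6, 13, 11, 18, 16].

[6, 13, 11, 18, 16]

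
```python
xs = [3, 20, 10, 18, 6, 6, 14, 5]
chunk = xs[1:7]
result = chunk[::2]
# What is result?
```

xs has length 8. The slice xs[1:7] selects indices [1, 2, 3, 4, 5, 6] (1->20, 2->10, 3->18, 4->6, 5->6, 6->14), giving [20, 10, 18, 6, 6, 14]. So chunk = [20, 10, 18, 6, 6, 14]. chunk has length 6. The slice chunk[::2] selects indices [0, 2, 4] (0->20, 2->18, 4->6), giving [20, 18, 6].

[20, 18, 6]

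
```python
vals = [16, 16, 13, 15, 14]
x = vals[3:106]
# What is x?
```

vals has length 5. The slice vals[3:106] selects indices [3, 4] (3->15, 4->14), giving [15, 14].

[15, 14]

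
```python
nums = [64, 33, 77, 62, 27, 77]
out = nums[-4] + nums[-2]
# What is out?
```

nums has length 6. Negative index -4 maps to positive index 6 + (-4) = 2. nums[2] = 77.
nums has length 6. Negative index -2 maps to positive index 6 + (-2) = 4. nums[4] = 27.
Sum: 77 + 27 = 104.

104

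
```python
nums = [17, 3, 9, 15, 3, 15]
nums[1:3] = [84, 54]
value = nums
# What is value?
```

nums starts as [17, 3, 9, 15, 3, 15] (length 6). The slice nums[1:3] covers indices [1, 2] with values [3, 9]. Replacing that slice with [84, 54] (same length) produces [17, 84, 54, 15, 3, 15].

[17, 84, 54, 15, 3, 15]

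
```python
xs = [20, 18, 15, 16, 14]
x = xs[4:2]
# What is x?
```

xs has length 5. The slice xs[4:2] resolves to an empty index range, so the result is [].

[]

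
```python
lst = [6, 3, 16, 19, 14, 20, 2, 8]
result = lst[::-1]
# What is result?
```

lst has length 8. The slice lst[::-1] selects indices [7, 6, 5, 4, 3, 2, 1, 0] (7->8, 6->2, 5->20, 4->14, 3->19, 2->16, 1->3, 0->6), giving [8, 2, 20, 14, 19, 16, 3, 6].

[8, 2, 20, 14, 19, 16, 3, 6]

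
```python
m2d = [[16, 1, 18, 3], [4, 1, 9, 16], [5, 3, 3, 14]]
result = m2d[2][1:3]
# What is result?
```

m2d[2] = [5, 3, 3, 14]. m2d[2] has length 4. The slice m2d[2][1:3] selects indices [1, 2] (1->3, 2->3), giving [3, 3].

[3, 3]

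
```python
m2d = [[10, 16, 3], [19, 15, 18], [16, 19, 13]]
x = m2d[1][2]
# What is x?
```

m2d[1] = [19, 15, 18]. Taking column 2 of that row yields 18.

18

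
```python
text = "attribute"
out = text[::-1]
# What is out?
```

text has length 9. The slice text[::-1] selects indices [8, 7, 6, 5, 4, 3, 2, 1, 0] (8->'e', 7->'t', 6->'u', 5->'b', 4->'i', 3->'r', 2->'t', 1->'t', 0->'a'), giving 'etubirtta'.

'etubirtta'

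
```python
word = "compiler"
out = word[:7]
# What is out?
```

word has length 8. The slice word[:7] selects indices [0, 1, 2, 3, 4, 5, 6] (0->'c', 1->'o', 2->'m', 3->'p', 4->'i', 5->'l', 6->'e'), giving 'compile'.

'compile'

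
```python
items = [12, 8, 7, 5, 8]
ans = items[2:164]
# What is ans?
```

items has length 5. The slice items[2:164] selects indices [2, 3, 4] (2->7, 3->5, 4->8), giving [7, 5, 8].

[7, 5, 8]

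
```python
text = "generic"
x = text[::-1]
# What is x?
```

text has length 7. The slice text[::-1] selects indices [6, 5, 4, 3, 2, 1, 0] (6->'c', 5->'i', 4->'r', 3->'e', 2->'n', 1->'e', 0->'g'), giving 'cireneg'.

'cireneg'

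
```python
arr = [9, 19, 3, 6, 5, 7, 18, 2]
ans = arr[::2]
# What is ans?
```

arr has length 8. The slice arr[::2] selects indices [0, 2, 4, 6] (0->9, 2->3, 4->5, 6->18), giving [9, 3, 5, 18].

[9, 3, 5, 18]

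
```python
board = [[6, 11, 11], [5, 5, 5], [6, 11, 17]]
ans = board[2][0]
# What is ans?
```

board[2] = [6, 11, 17]. Taking column 0 of that row yields 6.

6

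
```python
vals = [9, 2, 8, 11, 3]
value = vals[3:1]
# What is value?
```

vals has length 5. The slice vals[3:1] resolves to an empty index range, so the result is [].

[]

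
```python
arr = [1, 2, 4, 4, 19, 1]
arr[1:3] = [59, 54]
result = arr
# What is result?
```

arr starts as [1, 2, 4, 4, 19, 1] (length 6). The slice arr[1:3] covers indices [1, 2] with values [2, 4]. Replacing that slice with [59, 54] (same length) produces [1, 59, 54, 4, 19, 1].

[1, 59, 54, 4, 19, 1]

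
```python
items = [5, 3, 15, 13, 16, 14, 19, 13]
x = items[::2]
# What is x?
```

items has length 8. The slice items[::2] selects indices [0, 2, 4, 6] (0->5, 2->15, 4->16, 6->19), giving [5, 15, 16, 19].

[5, 15, 16, 19]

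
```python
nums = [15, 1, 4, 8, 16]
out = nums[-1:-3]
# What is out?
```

nums has length 5. The slice nums[-1:-3] resolves to an empty index range, so the result is [].

[]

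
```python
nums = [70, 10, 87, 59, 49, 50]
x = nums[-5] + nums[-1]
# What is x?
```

nums has length 6. Negative index -5 maps to positive index 6 + (-5) = 1. nums[1] = 10.
nums has length 6. Negative index -1 maps to positive index 6 + (-1) = 5. nums[5] = 50.
Sum: 10 + 50 = 60.

60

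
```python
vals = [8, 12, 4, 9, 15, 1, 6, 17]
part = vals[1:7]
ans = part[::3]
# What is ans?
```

vals has length 8. The slice vals[1:7] selects indices [1, 2, 3, 4, 5, 6] (1->12, 2->4, 3->9, 4->15, 5->1, 6->6), giving [12, 4, 9, 15, 1, 6]. So part = [12, 4, 9, 15, 1, 6]. part has length 6. The slice part[::3] selects indices [0, 3] (0->12, 3->15), giving [12, 15].

[12, 15]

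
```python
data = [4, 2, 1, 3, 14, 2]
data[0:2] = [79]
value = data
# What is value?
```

data starts as [4, 2, 1, 3, 14, 2] (length 6). The slice data[0:2] covers indices [0, 1] with values [4, 2]. Replacing that slice with [79] (different length) produces [79, 1, 3, 14, 2].

[79, 1, 3, 14, 2]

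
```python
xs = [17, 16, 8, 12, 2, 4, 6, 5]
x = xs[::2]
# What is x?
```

xs has length 8. The slice xs[::2] selects indices [0, 2, 4, 6] (0->17, 2->8, 4->2, 6->6), giving [17, 8, 2, 6].

[17, 8, 2, 6]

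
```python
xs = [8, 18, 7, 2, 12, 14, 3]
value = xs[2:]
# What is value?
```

xs has length 7. The slice xs[2:] selects indices [2, 3, 4, 5, 6] (2->7, 3->2, 4->12, 5->14, 6->3), giving [7, 2, 12, 14, 3].

[7, 2, 12, 14, 3]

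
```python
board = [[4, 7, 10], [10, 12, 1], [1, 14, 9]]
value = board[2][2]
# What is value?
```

board[2] = [1, 14, 9]. Taking column 2 of that row yields 9.

9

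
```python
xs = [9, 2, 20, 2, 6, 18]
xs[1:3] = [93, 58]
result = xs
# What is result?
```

xs starts as [9, 2, 20, 2, 6, 18] (length 6). The slice xs[1:3] covers indices [1, 2] with values [2, 20]. Replacing that slice with [93, 58] (same length) produces [9, 93, 58, 2, 6, 18].

[9, 93, 58, 2, 6, 18]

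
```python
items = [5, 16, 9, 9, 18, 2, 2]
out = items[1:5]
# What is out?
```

items has length 7. The slice items[1:5] selects indices [1, 2, 3, 4] (1->16, 2->9, 3->9, 4->18), giving [16, 9, 9, 18].

[16, 9, 9, 18]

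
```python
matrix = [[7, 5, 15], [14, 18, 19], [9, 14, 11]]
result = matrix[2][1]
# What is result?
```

matrix[2] = [9, 14, 11]. Taking column 1 of that row yields 14.

14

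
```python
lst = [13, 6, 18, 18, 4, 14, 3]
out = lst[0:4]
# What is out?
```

lst has length 7. The slice lst[0:4] selects indices [0, 1, 2, 3] (0->13, 1->6, 2->18, 3->18), giving [13, 6, 18, 18].

[13, 6, 18, 18]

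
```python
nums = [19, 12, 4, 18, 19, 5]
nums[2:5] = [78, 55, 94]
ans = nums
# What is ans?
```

nums starts as [19, 12, 4, 18, 19, 5] (length 6). The slice nums[2:5] covers indices [2, 3, 4] with values [4, 18, 19]. Replacing that slice with [78, 55, 94] (same length) produces [19, 12, 78, 55, 94, 5].

[19, 12, 78, 55, 94, 5]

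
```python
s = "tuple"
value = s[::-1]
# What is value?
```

s has length 5. The slice s[::-1] selects indices [4, 3, 2, 1, 0] (4->'e', 3->'l', 2->'p', 1->'u', 0->'t'), giving 'elput'.

'elput'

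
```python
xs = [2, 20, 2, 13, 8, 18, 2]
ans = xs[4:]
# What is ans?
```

xs has length 7. The slice xs[4:] selects indices [4, 5, 6] (4->8, 5->18, 6->2), giving [8, 18, 2].

[8, 18, 2]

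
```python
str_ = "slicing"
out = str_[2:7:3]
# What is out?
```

str_ has length 7. The slice str_[2:7:3] selects indices [2, 5] (2->'i', 5->'n'), giving 'in'.

'in'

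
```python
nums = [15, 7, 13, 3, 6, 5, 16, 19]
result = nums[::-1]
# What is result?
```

nums has length 8. The slice nums[::-1] selects indices [7, 6, 5, 4, 3, 2, 1, 0] (7->19, 6->16, 5->5, 4->6, 3->3, 2->13, 1->7, 0->15), giving [19, 16, 5, 6, 3, 13, 7, 15].

[19, 16, 5, 6, 3, 13, 7, 15]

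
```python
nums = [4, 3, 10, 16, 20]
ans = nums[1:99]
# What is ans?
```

nums has length 5. The slice nums[1:99] selects indices [1, 2, 3, 4] (1->3, 2->10, 3->16, 4->20), giving [3, 10, 16, 20].

[3, 10, 16, 20]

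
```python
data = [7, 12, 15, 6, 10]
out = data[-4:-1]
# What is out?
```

data has length 5. The slice data[-4:-1] selects indices [1, 2, 3] (1->12, 2->15, 3->6), giving [12, 15, 6].

[12, 15, 6]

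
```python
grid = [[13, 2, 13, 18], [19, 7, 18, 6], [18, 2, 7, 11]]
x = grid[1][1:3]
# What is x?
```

grid[1] = [19, 7, 18, 6]. grid[1] has length 4. The slice grid[1][1:3] selects indices [1, 2] (1->7, 2->18), giving [7, 18].

[7, 18]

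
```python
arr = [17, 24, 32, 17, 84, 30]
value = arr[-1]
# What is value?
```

arr has length 6. Negative index -1 maps to positive index 6 + (-1) = 5. arr[5] = 30.

30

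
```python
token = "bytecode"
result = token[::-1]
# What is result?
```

token has length 8. The slice token[::-1] selects indices [7, 6, 5, 4, 3, 2, 1, 0] (7->'e', 6->'d', 5->'o', 4->'c', 3->'e', 2->'t', 1->'y', 0->'b'), giving 'edocetyb'.

'edocetyb'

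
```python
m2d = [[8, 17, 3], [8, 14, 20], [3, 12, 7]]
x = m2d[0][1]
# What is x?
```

m2d[0] = [8, 17, 3]. Taking column 1 of that row yields 17.

17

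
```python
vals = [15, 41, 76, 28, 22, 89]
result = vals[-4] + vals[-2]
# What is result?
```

vals has length 6. Negative index -4 maps to positive index 6 + (-4) = 2. vals[2] = 76.
vals has length 6. Negative index -2 maps to positive index 6 + (-2) = 4. vals[4] = 22.
Sum: 76 + 22 = 98.

98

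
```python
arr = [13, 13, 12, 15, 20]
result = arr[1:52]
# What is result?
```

arr has length 5. The slice arr[1:52] selects indices [1, 2, 3, 4] (1->13, 2->12, 3->15, 4->20), giving [13, 12, 15, 20].

[13, 12, 15, 20]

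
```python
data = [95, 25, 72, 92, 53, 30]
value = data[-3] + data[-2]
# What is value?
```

data has length 6. Negative index -3 maps to positive index 6 + (-3) = 3. data[3] = 92.
data has length 6. Negative index -2 maps to positive index 6 + (-2) = 4. data[4] = 53.
Sum: 92 + 53 = 145.

145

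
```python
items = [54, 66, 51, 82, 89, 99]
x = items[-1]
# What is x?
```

items has length 6. Negative index -1 maps to positive index 6 + (-1) = 5. items[5] = 99.

99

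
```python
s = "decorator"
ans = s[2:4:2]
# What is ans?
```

s has length 9. The slice s[2:4:2] selects indices [2] (2->'c'), giving 'c'.

'c'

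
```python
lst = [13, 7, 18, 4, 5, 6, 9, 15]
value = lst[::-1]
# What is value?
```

lst has length 8. The slice lst[::-1] selects indices [7, 6, 5, 4, 3, 2, 1, 0] (7->15, 6->9, 5->6, 4->5, 3->4, 2->18, 1->7, 0->13), giving [15, 9, 6, 5, 4, 18, 7, 13].

[15, 9, 6, 5, 4, 18, 7, 13]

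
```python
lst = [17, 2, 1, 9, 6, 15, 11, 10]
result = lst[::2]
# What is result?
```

lst has length 8. The slice lst[::2] selects indices [0, 2, 4, 6] (0->17, 2->1, 4->6, 6->11), giving [17, 1, 6, 11].

[17, 1, 6, 11]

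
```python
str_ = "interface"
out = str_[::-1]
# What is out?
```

str_ has length 9. The slice str_[::-1] selects indices [8, 7, 6, 5, 4, 3, 2, 1, 0] (8->'e', 7->'c', 6->'a', 5->'f', 4->'r', 3->'e', 2->'t', 1->'n', 0->'i'), giving 'ecafretni'.

'ecafretni'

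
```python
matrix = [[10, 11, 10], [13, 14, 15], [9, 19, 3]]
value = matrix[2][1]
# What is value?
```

matrix[2] = [9, 19, 3]. Taking column 1 of that row yields 19.

19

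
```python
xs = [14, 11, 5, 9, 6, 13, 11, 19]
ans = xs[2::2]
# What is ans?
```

xs has length 8. The slice xs[2::2] selects indices [2, 4, 6] (2->5, 4->6, 6->11), giving [5, 6, 11].

[5, 6, 11]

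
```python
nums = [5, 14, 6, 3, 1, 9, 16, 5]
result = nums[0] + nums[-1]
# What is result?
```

nums has length 8. nums[0] = 5.
nums has length 8. Negative index -1 maps to positive index 8 + (-1) = 7. nums[7] = 5.
Sum: 5 + 5 = 10.

10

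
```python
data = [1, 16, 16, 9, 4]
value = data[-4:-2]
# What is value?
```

data has length 5. The slice data[-4:-2] selects indices [1, 2] (1->16, 2->16), giving [16, 16].

[16, 16]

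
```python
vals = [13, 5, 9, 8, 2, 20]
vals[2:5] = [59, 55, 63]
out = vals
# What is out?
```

vals starts as [13, 5, 9, 8, 2, 20] (length 6). The slice vals[2:5] covers indices [2, 3, 4] with values [9, 8, 2]. Replacing that slice with [59, 55, 63] (same length) produces [13, 5, 59, 55, 63, 20].

[13, 5, 59, 55, 63, 20]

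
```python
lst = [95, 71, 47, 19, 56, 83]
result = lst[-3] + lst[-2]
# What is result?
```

lst has length 6. Negative index -3 maps to positive index 6 + (-3) = 3. lst[3] = 19.
lst has length 6. Negative index -2 maps to positive index 6 + (-2) = 4. lst[4] = 56.
Sum: 19 + 56 = 75.

75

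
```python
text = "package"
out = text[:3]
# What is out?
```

text has length 7. The slice text[:3] selects indices [0, 1, 2] (0->'p', 1->'a', 2->'c'), giving 'pac'.

'pac'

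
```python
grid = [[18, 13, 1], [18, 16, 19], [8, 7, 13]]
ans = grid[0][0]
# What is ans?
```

grid[0] = [18, 13, 1]. Taking column 0 of that row yields 18.

18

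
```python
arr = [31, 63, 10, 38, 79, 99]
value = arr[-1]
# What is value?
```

arr has length 6. Negative index -1 maps to positive index 6 + (-1) = 5. arr[5] = 99.

99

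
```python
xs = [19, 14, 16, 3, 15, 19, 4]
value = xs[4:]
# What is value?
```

xs has length 7. The slice xs[4:] selects indices [4, 5, 6] (4->15, 5->19, 6->4), giving [15, 19, 4].

[15, 19, 4]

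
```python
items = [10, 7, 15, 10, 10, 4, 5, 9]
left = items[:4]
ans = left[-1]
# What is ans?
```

items has length 8. The slice items[:4] selects indices [0, 1, 2, 3] (0->10, 1->7, 2->15, 3->10), giving [10, 7, 15, 10]. So left = [10, 7, 15, 10]. Then left[-1] = 10.

10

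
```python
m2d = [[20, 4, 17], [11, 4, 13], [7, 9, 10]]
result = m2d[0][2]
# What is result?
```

m2d[0] = [20, 4, 17]. Taking column 2 of that row yields 17.

17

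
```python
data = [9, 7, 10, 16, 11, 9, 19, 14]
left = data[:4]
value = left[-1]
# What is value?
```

data has length 8. The slice data[:4] selects indices [0, 1, 2, 3] (0->9, 1->7, 2->10, 3->16), giving [9, 7, 10, 16]. So left = [9, 7, 10, 16]. Then left[-1] = 16.

16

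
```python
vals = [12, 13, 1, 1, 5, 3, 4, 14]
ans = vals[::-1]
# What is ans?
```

vals has length 8. The slice vals[::-1] selects indices [7, 6, 5, 4, 3, 2, 1, 0] (7->14, 6->4, 5->3, 4->5, 3->1, 2->1, 1->13, 0->12), giving [14, 4, 3, 5, 1, 1, 13, 12].

[14, 4, 3, 5, 1, 1, 13, 12]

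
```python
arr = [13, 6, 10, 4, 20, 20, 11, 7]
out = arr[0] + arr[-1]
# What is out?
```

arr has length 8. arr[0] = 13.
arr has length 8. Negative index -1 maps to positive index 8 + (-1) = 7. arr[7] = 7.
Sum: 13 + 7 = 20.

20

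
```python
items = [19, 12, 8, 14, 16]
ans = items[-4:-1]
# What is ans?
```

items has length 5. The slice items[-4:-1] selects indices [1, 2, 3] (1->12, 2->8, 3->14), giving [12, 8, 14].

[12, 8, 14]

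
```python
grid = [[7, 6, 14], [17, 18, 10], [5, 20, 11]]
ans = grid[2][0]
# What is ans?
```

grid[2] = [5, 20, 11]. Taking column 0 of that row yields 5.

5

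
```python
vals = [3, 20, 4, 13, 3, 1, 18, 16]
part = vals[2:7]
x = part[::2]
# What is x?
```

vals has length 8. The slice vals[2:7] selects indices [2, 3, 4, 5, 6] (2->4, 3->13, 4->3, 5->1, 6->18), giving [4, 13, 3, 1, 18]. So part = [4, 13, 3, 1, 18]. part has length 5. The slice part[::2] selects indices [0, 2, 4] (0->4, 2->3, 4->18), giving [4, 3, 18].

[4, 3, 18]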